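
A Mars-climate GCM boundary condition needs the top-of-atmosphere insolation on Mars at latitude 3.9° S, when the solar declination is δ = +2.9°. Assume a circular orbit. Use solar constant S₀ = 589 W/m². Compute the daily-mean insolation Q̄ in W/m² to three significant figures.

Q̄ ≈ 186 W/m²

cos H₀ = −tan(-3.9°) tan(+2.900°) = 0.0035, H₀ = 1.5673 rad.
Bracket: H₀ sin φ sin δ + cos φ cos δ sin H₀ = 1.5673×-0.06802×0.05059 + 0.99768×0.99872×0.99999 = -0.005393 + 0.996393 = 0.991000.
Q̄ = (S₀/π) × [bracket] = (589/π) × 0.991000 = 185.8 W/m².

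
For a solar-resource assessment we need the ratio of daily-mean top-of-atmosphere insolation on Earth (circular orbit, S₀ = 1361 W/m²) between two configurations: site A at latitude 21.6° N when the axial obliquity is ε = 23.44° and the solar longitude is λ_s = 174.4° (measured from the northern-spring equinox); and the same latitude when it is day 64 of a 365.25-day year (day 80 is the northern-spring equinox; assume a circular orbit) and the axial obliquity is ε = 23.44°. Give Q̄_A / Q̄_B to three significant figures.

— Configuration A (φ=+21.6°):
Solar declination: sin δ = sin ε · sin λ_s = sin 23.44° × sin 174.4° = 0.03882, so δ = +2.225°.
cos H₀ = −tan(+21.6°) tan(+2.225°) = -0.0154, H₀ = 1.5862 rad.
Bracket: H₀ sin φ sin δ + cos φ cos δ sin H₀ = 1.5862×0.36812×0.03882 + 0.92978×0.99925×0.99988 = 0.022667 + 0.928971 = 0.951638.
Q̄ = (S₀/π) × [bracket] = (1361/π) × 0.951638 = 412.27 W/m².
— Configuration B (φ=+21.6°):
Solar longitude: λ_s = 360° × (64 − 80)/365.25 = -15.770°, i.e. -15.770° + 360° = 344.230°.
sin δ = sin 23.44° × sin 344.230° = -0.10811, so δ = -6.206°.
cos H₀ = −tan(+21.6°) tan(-6.206°) = 0.0431, H₀ = 1.5277 rad.
Bracket: H₀ sin φ sin δ + cos φ cos δ sin H₀ = 1.5277×0.36812×-0.10811 + 0.92978×0.99414×0.99907 = -0.060799 + 0.923472 = 0.862673.
Q̄ = (S₀/π) × [bracket] = (1361/π) × 0.862673 = 373.73 W/m².
Ratio Q̄_A / Q̄_B = 412.27 / 373.73 = 1.103.

Q̄_A / Q̄_B ≈ 1.10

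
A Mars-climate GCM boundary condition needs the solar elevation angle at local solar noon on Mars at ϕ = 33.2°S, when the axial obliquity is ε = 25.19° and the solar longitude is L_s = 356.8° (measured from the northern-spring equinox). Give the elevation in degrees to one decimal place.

58.2°

Solar declination: sin δ = sin ε · sin L_s = sin 25.19° × sin 356.8° = -0.02376, so δ = -1.361°.
At local noon the hour angle is zero, so the zenith angle equals |ϕ − δ| = |-33.2° − (-1.361°)| = 31.839°.
Elevation = 90° − 31.839° = 58.2°.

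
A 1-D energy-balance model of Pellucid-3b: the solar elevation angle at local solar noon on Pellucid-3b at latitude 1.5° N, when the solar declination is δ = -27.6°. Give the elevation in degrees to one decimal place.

At local noon the hour angle is zero, so the zenith angle equals |φ − δ| = |+1.5° − (-27.600°)| = 29.100°.
Elevation = 90° − 29.100° = 60.9°.

60.9°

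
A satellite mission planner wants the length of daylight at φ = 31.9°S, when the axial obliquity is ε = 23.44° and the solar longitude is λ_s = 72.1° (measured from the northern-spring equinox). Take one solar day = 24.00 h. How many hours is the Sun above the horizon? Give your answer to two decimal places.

10.03 h

Solar declination: sin δ = sin ε · sin λ_s = sin 23.44° × sin 72.1° = 0.37853, so δ = +22.243°.
cos H₀ = −tan φ · tan δ = −tan(-31.9°) × tan(+22.243°) = 0.2546, so H₀ = 1.3134 rad = 75.25°.
Daylight = 2H₀/(2π) × 24.00 h = (1.3134/π) × 24.00 = 10.03 h.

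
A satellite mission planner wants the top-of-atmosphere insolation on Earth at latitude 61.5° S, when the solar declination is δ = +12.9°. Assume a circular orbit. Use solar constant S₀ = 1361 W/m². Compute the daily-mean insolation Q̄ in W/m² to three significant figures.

Q̄ ≈ 86.2 W/m²

cos H₀ = −tan(-61.5°) tan(+12.900°) = 0.4218, H₀ = 1.1353 rad.
Bracket: H₀ sin φ sin δ + cos φ cos δ sin H₀ = 1.1353×-0.87882×0.22325 + 0.47716×0.97476×0.90668 = -0.222742 + 0.421712 = 0.198970.
Q̄ = (S₀/π) × [bracket] = (1361/π) × 0.198970 = 86.20 W/m².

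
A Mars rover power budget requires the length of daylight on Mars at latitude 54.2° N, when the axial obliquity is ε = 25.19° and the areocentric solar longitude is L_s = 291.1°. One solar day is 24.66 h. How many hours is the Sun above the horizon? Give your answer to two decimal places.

sin δ = sin 25.19° × sin 291.1° = -0.39708, so δ = -23.396°.
cos h₀ = −tan ϕ · tan δ = −tan(+54.2°) × tan(-23.396°) = 0.5999, so h₀ = 0.9274 rad = 53.14°.
Daylight = 2h₀/(2π) × 24.66 h = (0.9274/π) × 24.66 = 7.28 h.

7.28 h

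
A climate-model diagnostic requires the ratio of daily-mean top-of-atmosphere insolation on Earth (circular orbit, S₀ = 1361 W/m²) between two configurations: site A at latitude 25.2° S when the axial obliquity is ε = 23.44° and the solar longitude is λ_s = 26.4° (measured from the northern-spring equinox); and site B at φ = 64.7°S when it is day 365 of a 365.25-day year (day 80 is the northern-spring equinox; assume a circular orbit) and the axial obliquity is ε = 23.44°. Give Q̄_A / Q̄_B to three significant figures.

Q̄_A / Q̄_B ≈ 0.691

— Configuration A (φ=-25.2°):
Solar declination: sin δ = sin ε · sin λ_s = sin 23.44° × sin 26.4° = 0.17687, so δ = +10.188°.
cos H₀ = −tan(-25.2°) tan(+10.188°) = 0.0846, H₀ = 1.4861 rad.
Bracket: H₀ sin φ sin δ + cos φ cos δ sin H₀ = 1.4861×-0.42578×0.17687 + 0.90483×0.98423×0.99642 = -0.111915 + 0.887373 = 0.775458.
Q̄ = (S₀/π) × [bracket] = (1361/π) × 0.775458 = 335.94 W/m².
— Configuration B (φ=-64.7°):
Solar longitude: λ_s = 360° × (365 − 80)/365.25 = 280.903°.
sin δ = sin 23.44° × sin 280.903° = -0.39061, so δ = -22.992°.
cos H₀ = −tan(-64.7°) tan(-22.992°) = -0.8976, H₀ = 2.6852 rad.
Bracket: H₀ sin φ sin δ + cos φ cos δ sin H₀ = 2.6852×-0.90408×-0.39061 + 0.42736×0.92056×0.44071 = 0.948259 + 0.173380 = 1.121639.
Q̄ = (S₀/π) × [bracket] = (1361/π) × 1.121639 = 485.92 W/m².
Ratio Q̄_A / Q̄_B = 335.94 / 485.92 = 0.6913.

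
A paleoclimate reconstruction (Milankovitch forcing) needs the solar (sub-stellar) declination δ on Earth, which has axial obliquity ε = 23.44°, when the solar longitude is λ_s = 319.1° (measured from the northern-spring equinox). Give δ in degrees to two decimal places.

δ = -15.10°

sin δ = sin ε · sin λ_s = sin 23.44° × sin 319.1° = -0.260448.
δ = arcsin(-0.260448) = -15.10°.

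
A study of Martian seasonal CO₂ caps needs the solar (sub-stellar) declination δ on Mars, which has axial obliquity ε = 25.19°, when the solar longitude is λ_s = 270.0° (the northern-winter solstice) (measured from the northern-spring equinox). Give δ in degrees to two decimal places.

δ = -25.19°

sin δ = sin ε · sin λ_s = sin 25.19° × sin 270.0° = -0.425621.
δ = arcsin(-0.425621) = -25.19°.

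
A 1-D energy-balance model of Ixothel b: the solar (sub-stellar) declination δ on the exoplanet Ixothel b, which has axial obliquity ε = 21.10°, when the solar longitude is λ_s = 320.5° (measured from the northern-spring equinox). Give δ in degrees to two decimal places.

δ = -13.24°

sin δ = sin ε · sin λ_s = sin 21.10° × sin 320.5° = -0.228986.
δ = arcsin(-0.228986) = -13.24°.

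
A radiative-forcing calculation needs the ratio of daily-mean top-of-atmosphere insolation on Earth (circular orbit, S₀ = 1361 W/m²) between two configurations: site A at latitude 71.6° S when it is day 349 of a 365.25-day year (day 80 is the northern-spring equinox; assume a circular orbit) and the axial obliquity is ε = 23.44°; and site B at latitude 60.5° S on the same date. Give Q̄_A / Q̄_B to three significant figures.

— Configuration A (φ=-71.6°):
Solar longitude: λ_s = 360° × (349 − 80)/365.25 = 265.133°.
sin δ = sin 23.44° × sin 265.133° = -0.39635, so δ = -23.350°.
cos H₀ = −tan(-71.6°) tan(-23.350°) = -1.2978 ≤ −1 ⇒ polar day, H₀ = π.
Bracket: H₀ sin φ sin δ + cos φ cos δ sin H₀ = 3.1416×-0.94888×-0.39635 + 0.31565×0.91810×0.00000 = 1.181520 + 0.000000 = 1.181520.
Q̄ = (S₀/π) × [bracket] = (1361/π) × 1.181520 = 511.86 W/m².
— Configuration B (φ=-60.5°):
cos H₀ = −tan(-60.5°) tan(-23.350°) = -0.7630, H₀ = 2.4388 rad.
Bracket: H₀ sin φ sin δ + cos φ cos δ sin H₀ = 2.4388×-0.87036×-0.39635 + 0.49242×0.91810×0.64634 = 0.841306 + 0.292204 = 1.133510.
Q̄ = (S₀/π) × [bracket] = (1361/π) × 1.133510 = 491.06 W/m².
Ratio Q̄_A / Q̄_B = 511.86 / 491.06 = 1.042.

Q̄_A / Q̄_B ≈ 1.04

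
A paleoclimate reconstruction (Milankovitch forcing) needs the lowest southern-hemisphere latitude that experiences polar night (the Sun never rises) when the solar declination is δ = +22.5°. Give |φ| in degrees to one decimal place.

|φ| = 67.5°

Polar night requires cos H₀ = −tan φ tan δ ≥ 1, i.e. tan φ tan δ ≤ −1.
The boundary is |tan φ| · |tan δ| = 1, so |φ| = 90° − |δ| = 90° − 22.5° = 67.5° in the southern hemisphere.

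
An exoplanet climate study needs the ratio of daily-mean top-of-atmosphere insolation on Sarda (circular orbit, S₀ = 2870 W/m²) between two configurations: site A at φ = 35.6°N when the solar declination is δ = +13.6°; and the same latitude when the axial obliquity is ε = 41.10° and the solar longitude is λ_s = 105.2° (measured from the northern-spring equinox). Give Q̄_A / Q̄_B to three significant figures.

— Configuration A (φ=+35.6°):
cos H₀ = −tan(+35.6°) tan(+13.600°) = -0.1732, H₀ = 1.7449 rad.
Bracket: H₀ sin φ sin δ + cos φ cos δ sin H₀ = 1.7449×0.58212×0.23514 + 0.81310×0.97196×0.98489 = 0.238841 + 0.778359 = 1.017200.
Q̄ = (S₀/π) × [bracket] = (2870/π) × 1.017200 = 929.26 W/m².
— Configuration B (φ=+35.6°):
Solar declination: sin δ = sin ε · sin λ_s = sin 41.10° × sin 105.2° = 0.63438, so δ = +39.374°.
cos H₀ = −tan(+35.6°) tan(+39.374°) = -0.5875, H₀ = 2.1988 rad.
Bracket: H₀ sin φ sin δ + cos φ cos δ sin H₀ = 2.1988×0.58212×0.63438 + 0.81310×0.77302×0.80921 = 0.811984 + 0.508623 = 1.320607.
Q̄ = (S₀/π) × [bracket] = (2870/π) × 1.320607 = 1206.4 W/m².
Ratio Q̄_A / Q̄_B = 929.26 / 1206.4 = 0.7703.

Q̄_A / Q̄_B ≈ 0.770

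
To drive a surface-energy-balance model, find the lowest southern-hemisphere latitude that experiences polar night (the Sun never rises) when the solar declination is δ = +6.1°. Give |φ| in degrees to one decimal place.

Polar night requires cos H₀ = −tan φ tan δ ≥ 1, i.e. tan φ tan δ ≤ −1.
The boundary is |tan φ| · |tan δ| = 1, so |φ| = 90° − |δ| = 90° − 6.1° = 83.9° in the southern hemisphere.

|φ| = 83.9°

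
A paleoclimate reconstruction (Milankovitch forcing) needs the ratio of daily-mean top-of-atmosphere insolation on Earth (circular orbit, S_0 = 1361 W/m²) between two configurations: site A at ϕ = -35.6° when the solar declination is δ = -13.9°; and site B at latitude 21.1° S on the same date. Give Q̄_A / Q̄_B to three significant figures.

Q̄_A / Q̄_B ≈ 0.977

— Configuration A (ϕ=-35.6°):
cos h₀ = −tan(-35.6°) tan(-13.900°) = -0.1772, h₀ = 1.7489 rad.
Bracket: h₀ sin ϕ sin δ + cos ϕ cos δ sin h₀ = 1.7489×-0.58212×-0.24023 + 0.81310×0.97072×0.98418 = 0.244571 + 0.776806 = 1.021377.
Q̄ = (S_0/π) × [bracket] = (1361/π) × 1.021377 = 442.48 W/m².
— Configuration B (ϕ=-21.1°):
cos h₀ = −tan(-21.1°) tan(-13.900°) = -0.0955, h₀ = 1.6664 rad.
Bracket: h₀ sin ϕ sin δ + cos ϕ cos δ sin h₀ = 1.6664×-0.36000×-0.24023 + 0.93295×0.97072×0.99543 = 0.144115 + 0.901494 = 1.045609.
Q̄ = (S_0/π) × [bracket] = (1361/π) × 1.045609 = 452.98 W/m².
Ratio Q̄_A / Q̄_B = 442.48 / 452.98 = 0.9768.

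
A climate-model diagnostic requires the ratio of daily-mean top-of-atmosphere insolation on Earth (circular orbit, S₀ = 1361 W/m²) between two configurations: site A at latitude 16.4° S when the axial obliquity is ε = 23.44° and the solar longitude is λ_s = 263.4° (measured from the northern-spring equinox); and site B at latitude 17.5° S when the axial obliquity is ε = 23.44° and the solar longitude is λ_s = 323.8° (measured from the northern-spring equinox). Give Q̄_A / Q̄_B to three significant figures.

— Configuration A (φ=-16.4°):
Solar declination: sin δ = sin ε · sin λ_s = sin 23.44° × sin 263.4° = -0.39515, so δ = -23.275°.
cos H₀ = −tan(-16.4°) tan(-23.275°) = -0.1266, H₀ = 1.6977 rad.
Bracket: H₀ sin φ sin δ + cos φ cos δ sin H₀ = 1.6977×-0.28234×-0.39515 + 0.95931×0.91862×0.99195 = 0.189407 + 0.874147 = 1.063554.
Q̄ = (S₀/π) × [bracket] = (1361/π) × 1.063554 = 460.75 W/m².
— Configuration B (φ=-17.5°):
Solar declination: sin δ = sin ε · sin λ_s = sin 23.44° × sin 323.8° = -0.23494, so δ = -13.588°.
cos H₀ = −tan(-17.5°) tan(-13.588°) = -0.0762, H₀ = 1.6471 rad.
Bracket: H₀ sin φ sin δ + cos φ cos δ sin H₀ = 1.6471×-0.30071×-0.23494 + 0.95372×0.97201×0.99709 = 0.116366 + 0.924328 = 1.040694.
Q̄ = (S₀/π) × [bracket] = (1361/π) × 1.040694 = 450.85 W/m².
Ratio Q̄_A / Q̄_B = 460.75 / 450.85 = 1.022.

Q̄_A / Q̄_B ≈ 1.02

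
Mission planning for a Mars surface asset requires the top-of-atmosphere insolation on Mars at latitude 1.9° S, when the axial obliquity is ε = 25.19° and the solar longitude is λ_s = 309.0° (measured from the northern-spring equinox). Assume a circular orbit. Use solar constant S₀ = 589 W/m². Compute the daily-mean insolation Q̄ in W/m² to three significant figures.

Solar declination: sin δ = sin ε · sin λ_s = sin 25.19° × sin 309.0° = -0.33077, so δ = -19.316°.
cos H₀ = −tan(-1.9°) tan(-19.316°) = -0.0116, H₀ = 1.5824 rad.
Bracket: H₀ sin φ sin δ + cos φ cos δ sin H₀ = 1.5824×-0.03316×-0.33077 + 0.99945×0.94371×0.99993 = 0.017356 + 0.943125 = 0.960481.
Q̄ = (S₀/π) × [bracket] = (589/π) × 0.960481 = 180.1 W/m².

Q̄ ≈ 180 W/m²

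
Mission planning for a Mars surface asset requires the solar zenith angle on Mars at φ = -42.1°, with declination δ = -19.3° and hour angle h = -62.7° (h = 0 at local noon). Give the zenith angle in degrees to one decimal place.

cos θ_z = sin φ sin δ + cos φ cos δ cos h = 0.221586 + 0.321182 = 0.542768.
θ_z = arccos(0.542768) = 57.1°.

θ_z = 57.1°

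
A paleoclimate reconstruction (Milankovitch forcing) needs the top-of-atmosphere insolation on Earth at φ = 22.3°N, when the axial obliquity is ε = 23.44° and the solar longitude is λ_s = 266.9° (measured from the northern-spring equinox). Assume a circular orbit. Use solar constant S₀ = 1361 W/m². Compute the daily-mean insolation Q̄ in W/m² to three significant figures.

Solar declination: sin δ = sin ε · sin λ_s = sin 23.44° × sin 266.9° = -0.39721, so δ = -23.404°.
cos H₀ = −tan(+22.3°) tan(-23.404°) = 0.1775, H₀ = 1.3923 rad.
Bracket: H₀ sin φ sin δ + cos φ cos δ sin H₀ = 1.3923×0.37946×-0.39721 + 0.92521×0.91773×0.98412 = -0.209855 + 0.835609 = 0.625754.
Q̄ = (S₀/π) × [bracket] = (1361/π) × 0.625754 = 271.1 W/m².

Q̄ ≈ 271 W/m²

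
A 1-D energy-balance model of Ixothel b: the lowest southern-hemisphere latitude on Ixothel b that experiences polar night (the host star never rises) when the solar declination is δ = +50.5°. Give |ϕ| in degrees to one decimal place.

Polar night requires cos h₀ = −tan ϕ tan δ ≥ 1, i.e. tan ϕ tan δ ≤ −1.
The boundary is |tan ϕ| · |tan δ| = 1, so |ϕ| = 90° − |δ| = 90° − 50.5° = 39.5° in the southern hemisphere.

|ϕ| = 39.5°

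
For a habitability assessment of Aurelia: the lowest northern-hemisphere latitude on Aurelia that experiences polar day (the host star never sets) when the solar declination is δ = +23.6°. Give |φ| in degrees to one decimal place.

|φ| = 66.4°

Polar day requires cos H₀ = −tan φ tan δ ≤ −1, i.e. tan φ tan δ ≥ 1.
The boundary is |tan φ| · |tan δ| = 1, so |φ| = 90° − |δ| = 90° − 23.6° = 66.4° in the northern hemisphere.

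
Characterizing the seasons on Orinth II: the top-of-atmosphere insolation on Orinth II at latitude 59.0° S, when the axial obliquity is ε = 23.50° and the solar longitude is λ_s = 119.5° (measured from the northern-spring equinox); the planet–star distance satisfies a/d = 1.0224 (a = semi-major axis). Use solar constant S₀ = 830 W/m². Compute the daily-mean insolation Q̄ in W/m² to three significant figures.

Solar declination: sin δ = sin ε · sin λ_s = sin 23.50° × sin 119.5° = 0.34705, so δ = +20.307°.
cos H₀ = −tan(-59.0°) tan(+20.307°) = 0.6159, H₀ = 0.9073 rad.
Bracket: H₀ sin φ sin δ + cos φ cos δ sin H₀ = 0.9073×-0.85717×0.34705 + 0.51504×0.93785×0.78785 = -0.269904 + 0.380555 = 0.110651.
Inverse-square distance factor (a/d)² = 1.0224² = 1.045302.
Q̄ = (S₀/π) × 1.045302 × [bracket] = (830/π) × 1.045302 × 0.110651 = 30.56 W/m².

Q̄ ≈ 30.6 W/m²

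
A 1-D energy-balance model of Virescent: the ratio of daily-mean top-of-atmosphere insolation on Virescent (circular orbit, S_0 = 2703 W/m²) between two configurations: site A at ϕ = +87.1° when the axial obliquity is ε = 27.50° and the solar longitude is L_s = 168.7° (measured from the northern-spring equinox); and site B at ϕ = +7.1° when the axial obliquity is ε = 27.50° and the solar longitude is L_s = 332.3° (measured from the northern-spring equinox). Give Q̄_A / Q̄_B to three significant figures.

— Configuration A (ϕ=+87.1°):
Solar declination: sin δ = sin ε · sin L_s = sin 27.50° × sin 168.7° = 0.09048, so δ = +5.191°.
cos h₀ = −tan(+87.1°) tan(+5.191°) = -1.7934 ≤ −1 ⇒ polar day, h₀ = π.
Bracket: h₀ sin ϕ sin δ + cos ϕ cos δ sin h₀ = 3.1416×0.99872×0.09048 + 0.05059×0.99590×0.00000 = 0.283888 + 0.000000 = 0.283888.
Q̄ = (S_0/π) × [bracket] = (2703/π) × 0.283888 = 244.25 W/m².
— Configuration B (ϕ=+7.1°):
Solar declination: sin δ = sin ε · sin L_s = sin 27.50° × sin 332.3° = -0.21464, so δ = -12.394°.
cos h₀ = −tan(+7.1°) tan(-12.394°) = 0.0274, h₀ = 1.5434 rad.
Bracket: h₀ sin ϕ sin δ + cos ϕ cos δ sin h₀ = 1.5434×0.12360×-0.21464 + 0.99233×0.97669×0.99963 = -0.040946 + 0.968840 = 0.927894.
Q̄ = (S_0/π) × [bracket] = (2703/π) × 0.927894 = 798.35 W/m².
Ratio Q̄_A / Q̄_B = 244.25 / 798.35 = 0.3059.

Q̄_A / Q̄_B ≈ 0.306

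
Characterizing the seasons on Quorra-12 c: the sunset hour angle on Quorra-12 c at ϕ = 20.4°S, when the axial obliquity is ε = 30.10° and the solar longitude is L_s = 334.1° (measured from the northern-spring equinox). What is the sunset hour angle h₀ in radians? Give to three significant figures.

h₀ = 1.65 rad

Solar declination: sin δ = sin ε · sin L_s = sin 30.10° × sin 334.1° = -0.21906, so δ = -12.654°.
cos h₀ = −tan ϕ · tan δ = −tan(-20.4°) × tan(-12.654°) = -0.0835, so h₀ = 1.6544 rad = 94.79°.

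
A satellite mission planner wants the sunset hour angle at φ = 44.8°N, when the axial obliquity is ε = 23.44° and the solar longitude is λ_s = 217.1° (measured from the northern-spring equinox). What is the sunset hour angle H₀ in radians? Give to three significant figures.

Solar declination: sin δ = sin ε · sin λ_s = sin 23.44° × sin 217.1° = -0.23995, so δ = -13.884°.
cos H₀ = −tan φ · tan δ = −tan(+44.8°) × tan(-13.884°) = 0.2455, so H₀ = 1.3228 rad = 75.79°.

H₀ = 1.32 rad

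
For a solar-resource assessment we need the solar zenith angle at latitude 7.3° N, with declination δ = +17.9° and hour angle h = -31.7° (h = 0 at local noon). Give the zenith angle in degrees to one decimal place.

cos θ_z = sin φ sin δ + cos φ cos δ cos h = 0.039054 + 0.803065 = 0.842119.
θ_z = arccos(0.842119) = 32.6°.

θ_z = 32.6°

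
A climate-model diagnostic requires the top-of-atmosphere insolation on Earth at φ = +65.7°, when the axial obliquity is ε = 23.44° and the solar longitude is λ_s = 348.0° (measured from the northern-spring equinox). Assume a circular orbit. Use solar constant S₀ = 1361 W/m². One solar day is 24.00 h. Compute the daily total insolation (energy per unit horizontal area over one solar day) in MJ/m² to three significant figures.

Solar declination: sin δ = sin ε · sin λ_s = sin 23.44° × sin 348.0° = -0.08270, so δ = -4.744°.
cos H₀ = −tan(+65.7°) tan(-4.744°) = 0.1838, H₀ = 1.3859 rad.
Bracket: H₀ sin φ sin δ + cos φ cos δ sin H₀ = 1.3859×0.91140×-0.08270 + 0.41151×0.99657×0.98296 = -0.104459 + 0.403110 = 0.298651.
Q̄ = (S₀/π) × [bracket] = (1361/π) × 0.298651 = 129.38 W/m².
Daily total = Q̄ × 24.00 h × 3600 s/h = 129.38 × 24.00 × 3600 / 10⁶ = 11.18 MJ/m².

11.2 MJ/m²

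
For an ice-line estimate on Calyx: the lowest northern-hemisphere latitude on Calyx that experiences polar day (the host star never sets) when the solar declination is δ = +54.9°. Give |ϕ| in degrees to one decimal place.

|ϕ| = 35.1°

Polar day requires cos h₀ = −tan ϕ tan δ ≤ −1, i.e. tan ϕ tan δ ≥ 1.
The boundary is |tan ϕ| · |tan δ| = 1, so |ϕ| = 90° − |δ| = 90° − 54.9° = 35.1° in the northern hemisphere.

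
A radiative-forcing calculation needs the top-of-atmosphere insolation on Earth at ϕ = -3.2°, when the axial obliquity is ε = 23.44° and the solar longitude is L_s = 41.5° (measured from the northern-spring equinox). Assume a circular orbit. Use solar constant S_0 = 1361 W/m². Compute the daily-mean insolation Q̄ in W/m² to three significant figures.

Solar declination: sin δ = sin ε · sin L_s = sin 23.44° × sin 41.5° = 0.26358, so δ = +15.283°.
cos h₀ = −tan(-3.2°) tan(+15.283°) = 0.0153, h₀ = 1.5555 rad.
Bracket: h₀ sin ϕ sin δ + cos ϕ cos δ sin h₀ = 1.5555×-0.05582×0.26358 + 0.99844×0.96464×0.99988 = -0.022886 + 0.963020 = 0.940134.
Q̄ = (S_0/π) × [bracket] = (1361/π) × 0.940134 = 407.3 W/m².

Q̄ ≈ 407 W/m²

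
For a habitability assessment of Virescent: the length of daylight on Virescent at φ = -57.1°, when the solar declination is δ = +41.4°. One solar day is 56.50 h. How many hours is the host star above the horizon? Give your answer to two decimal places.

0.00 h

cos H₀ = −tan φ · tan δ = 1.3628 ≥ 1, so the host star never rises (polar night) and H₀ = 0.
Daylight = 2H₀/(2π) × 56.50 h = (0.0000/π) × 56.50 = 0.00 h.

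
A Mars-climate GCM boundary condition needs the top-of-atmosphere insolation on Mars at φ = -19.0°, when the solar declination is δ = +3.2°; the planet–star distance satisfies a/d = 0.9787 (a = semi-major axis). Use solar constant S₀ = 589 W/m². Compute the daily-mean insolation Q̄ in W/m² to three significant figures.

Q̄ ≈ 164 W/m²

cos H₀ = −tan(-19.0°) tan(+3.200°) = 0.0193, H₀ = 1.5515 rad.
Bracket: H₀ sin φ sin δ + cos φ cos δ sin H₀ = 1.5515×-0.32557×0.05582 + 0.94552×0.99844×0.99981 = -0.028196 + 0.943866 = 0.915670.
Inverse-square distance factor (a/d)² = 0.9787² = 0.957854.
Q̄ = (S₀/π) × 0.957854 × [bracket] = (589/π) × 0.957854 × 0.915670 = 164.4 W/m².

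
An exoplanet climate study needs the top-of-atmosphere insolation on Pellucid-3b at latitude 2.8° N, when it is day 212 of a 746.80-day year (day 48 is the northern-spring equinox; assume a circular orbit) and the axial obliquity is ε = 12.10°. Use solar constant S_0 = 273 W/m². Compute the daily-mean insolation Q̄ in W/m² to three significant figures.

Solar longitude: L_s = 360° × (212 − 48)/746.80 = 79.057°.
sin δ = sin 12.10° × sin 79.057° = 0.20581, so δ = +11.877°.
cos h₀ = −tan(+2.8°) tan(+11.877°) = -0.0103, h₀ = 1.5811 rad.
Bracket: h₀ sin ϕ sin δ + cos ϕ cos δ sin h₀ = 1.5811×0.04885×0.20581 + 0.99881×0.97859×0.99995 = 0.015896 + 0.977377 = 0.993273.
Q̄ = (S_0/π) × [bracket] = (273/π) × 0.993273 = 86.31 W/m².

Q̄ ≈ 86.3 W/m²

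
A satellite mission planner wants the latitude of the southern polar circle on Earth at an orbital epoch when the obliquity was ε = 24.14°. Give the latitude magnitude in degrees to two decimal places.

65.86°

The polar circle is the lowest latitude that experiences at least one full rotation of continuous darkness at the northern-summer solstice; it lies at |φ| = 90° − ε = 90° − 24.14° = 65.86°.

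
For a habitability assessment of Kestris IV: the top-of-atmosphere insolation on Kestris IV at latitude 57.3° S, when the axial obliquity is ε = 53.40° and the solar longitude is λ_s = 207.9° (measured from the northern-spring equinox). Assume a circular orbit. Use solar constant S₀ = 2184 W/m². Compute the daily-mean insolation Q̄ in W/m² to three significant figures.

Solar declination: sin δ = sin ε · sin λ_s = sin 53.40° × sin 207.9° = -0.37566, so δ = -22.065°.
cos H₀ = −tan(-57.3°) tan(-22.065°) = -0.6314, H₀ = 2.2542 rad.
Bracket: H₀ sin φ sin δ + cos φ cos δ sin H₀ = 2.2542×-0.84151×-0.37566 + 0.54024×0.92676×0.77546 = 0.712601 + 0.388252 = 1.100853.
Q̄ = (S₀/π) × [bracket] = (2184/π) × 1.100853 = 765.3 W/m².

Q̄ ≈ 765 W/m²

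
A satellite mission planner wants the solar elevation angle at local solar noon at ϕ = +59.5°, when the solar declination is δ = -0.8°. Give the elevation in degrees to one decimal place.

At local noon the hour angle is zero, so the zenith angle equals |ϕ − δ| = |+59.5° − (-0.800°)| = 60.300°.
Elevation = 90° − 60.300° = 29.7°.

29.7°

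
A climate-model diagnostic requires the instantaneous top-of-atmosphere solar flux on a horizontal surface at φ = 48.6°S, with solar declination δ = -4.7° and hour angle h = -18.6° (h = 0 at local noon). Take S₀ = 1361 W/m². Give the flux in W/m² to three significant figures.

cos θ_z = sin φ sin δ + cos φ cos δ cos h = 0.061463 + 0.624663 = 0.686126.
Flux = S₀ · cos θ_z = 1361 × 0.686126 = 933.8 W/m².

934 W/m²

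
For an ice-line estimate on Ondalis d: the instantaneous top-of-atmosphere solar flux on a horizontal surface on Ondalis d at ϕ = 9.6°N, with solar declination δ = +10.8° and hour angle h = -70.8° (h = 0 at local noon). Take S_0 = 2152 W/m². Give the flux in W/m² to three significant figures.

cos θ_z = sin ϕ sin δ + cos ϕ cos δ cos h = 0.031249 + 0.318518 = 0.349767.
Flux = S_0 · cos θ_z = 2152 × 0.349767 = 752.7 W/m².

753 W/m²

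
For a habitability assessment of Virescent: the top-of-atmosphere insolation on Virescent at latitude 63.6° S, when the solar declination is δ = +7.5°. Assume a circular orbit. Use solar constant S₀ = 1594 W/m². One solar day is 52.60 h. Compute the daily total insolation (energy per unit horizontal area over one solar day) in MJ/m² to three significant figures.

26.2 MJ/m²

cos H₀ = −tan(-63.6°) tan(+7.500°) = 0.2652, H₀ = 1.3024 rad.
Bracket: H₀ sin φ sin δ + cos φ cos δ sin H₀ = 1.3024×-0.89571×0.13053 + 0.44464×0.99144×0.96419 = -0.152273 + 0.425048 = 0.272775.
Q̄ = (S₀/π) × [bracket] = (1594/π) × 0.272775 = 138.40 W/m².
Daily total = Q̄ × 52.60 h × 3600 s/h = 138.40 × 52.60 × 3600 / 10⁶ = 26.21 MJ/m².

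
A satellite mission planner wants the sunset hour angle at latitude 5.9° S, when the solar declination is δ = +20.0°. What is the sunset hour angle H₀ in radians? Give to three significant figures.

H₀ = 1.53 rad

cos H₀ = −tan φ · tan δ = −tan(-5.9°) × tan(+20.000°) = 0.0376, so H₀ = 1.5332 rad = 87.84°.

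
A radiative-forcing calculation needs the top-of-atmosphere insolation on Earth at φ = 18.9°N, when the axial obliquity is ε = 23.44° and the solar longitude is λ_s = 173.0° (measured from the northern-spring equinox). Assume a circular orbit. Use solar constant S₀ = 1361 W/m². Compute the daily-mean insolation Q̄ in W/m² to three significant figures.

Q̄ ≈ 420 W/m²

Solar declination: sin δ = sin ε · sin λ_s = sin 23.44° × sin 173.0° = 0.04848, so δ = +2.779°.
cos H₀ = −tan(+18.9°) tan(+2.779°) = -0.0166, H₀ = 1.5874 rad.
Bracket: H₀ sin φ sin δ + cos φ cos δ sin H₀ = 1.5874×0.32392×0.04848 + 0.94609×0.99882×0.99986 = 0.024928 + 0.944841 = 0.969769.
Q̄ = (S₀/π) × [bracket] = (1361/π) × 0.969769 = 420.1 W/m².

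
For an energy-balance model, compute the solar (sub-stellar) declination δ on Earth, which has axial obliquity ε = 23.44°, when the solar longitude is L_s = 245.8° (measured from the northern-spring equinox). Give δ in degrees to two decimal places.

sin δ = sin ε · sin L_s = sin 23.44° × sin 245.8° = -0.362831.
δ = arcsin(-0.362831) = -21.27°.

δ = -21.27°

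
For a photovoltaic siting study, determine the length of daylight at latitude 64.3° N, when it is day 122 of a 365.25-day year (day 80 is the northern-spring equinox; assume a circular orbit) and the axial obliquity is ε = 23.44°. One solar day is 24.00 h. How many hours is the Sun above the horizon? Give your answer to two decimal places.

16.60 h

Solar longitude: λ_s = 360° × (122 − 80)/365.25 = 41.396°.
sin δ = sin 23.44° × sin 41.396° = 0.26304, so δ = +15.251°.
cos H₀ = −tan φ · tan δ = −tan(+64.3°) × tan(+15.251°) = -0.5665, so H₀ = 2.1731 rad = 124.51°.
Daylight = 2H₀/(2π) × 24.00 h = (2.1731/π) × 24.00 = 16.60 h.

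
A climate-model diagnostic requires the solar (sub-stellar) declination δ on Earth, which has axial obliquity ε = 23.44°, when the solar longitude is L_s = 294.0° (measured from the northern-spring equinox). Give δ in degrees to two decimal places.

sin δ = sin ε · sin L_s = sin 23.44° × sin 294.0° = -0.363398.
δ = arcsin(-0.363398) = -21.31°.

δ = -21.31°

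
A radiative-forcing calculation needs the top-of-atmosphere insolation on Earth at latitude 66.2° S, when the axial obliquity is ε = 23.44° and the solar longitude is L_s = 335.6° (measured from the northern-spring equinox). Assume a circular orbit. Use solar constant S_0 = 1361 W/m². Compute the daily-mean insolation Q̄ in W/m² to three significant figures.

Q̄ ≈ 287 W/m²

Solar declination: sin δ = sin ε · sin L_s = sin 23.44° × sin 335.6° = -0.16433, so δ = -9.458°.
cos h₀ = −tan(-66.2°) tan(-9.458°) = -0.3777, h₀ = 1.9581 rad.
Bracket: h₀ sin ϕ sin δ + cos ϕ cos δ sin h₀ = 1.9581×-0.91496×-0.16433 + 0.40355×0.98641×0.92592 = 0.294411 + 0.368577 = 0.662988.
Q̄ = (S_0/π) × [bracket] = (1361/π) × 0.662988 = 287.2 W/m².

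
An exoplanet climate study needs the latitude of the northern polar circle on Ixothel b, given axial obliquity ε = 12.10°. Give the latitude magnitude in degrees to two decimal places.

77.90°

The polar circle is the lowest latitude that experiences at least one full rotation of continuous daylight at the northern-summer solstice; it lies at |ϕ| = 90° − ε = 90° − 12.10° = 77.90°.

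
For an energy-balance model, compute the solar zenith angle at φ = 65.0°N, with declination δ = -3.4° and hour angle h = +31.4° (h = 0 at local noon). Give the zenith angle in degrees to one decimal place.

θ_z = 72.2°

cos θ_z = sin φ sin δ + cos φ cos δ cos h = -0.053750 + 0.360091 = 0.306341.
θ_z = arccos(0.306341) = 72.2°.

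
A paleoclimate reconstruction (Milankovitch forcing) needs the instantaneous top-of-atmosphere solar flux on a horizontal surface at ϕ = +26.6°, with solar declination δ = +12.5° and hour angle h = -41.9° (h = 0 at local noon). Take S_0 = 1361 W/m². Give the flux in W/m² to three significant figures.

cos θ_z = sin ϕ sin δ + cos ϕ cos δ cos h = 0.096913 + 0.649754 = 0.746667.
Flux = S_0 · cos θ_z = 1361 × 0.746667 = 1016 W/m².

1.02e+03 W/m²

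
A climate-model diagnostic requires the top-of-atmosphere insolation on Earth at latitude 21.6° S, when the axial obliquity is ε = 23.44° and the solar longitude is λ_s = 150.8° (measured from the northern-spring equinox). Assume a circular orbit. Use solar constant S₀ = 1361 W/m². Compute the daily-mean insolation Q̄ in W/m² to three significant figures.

Q̄ ≈ 348 W/m²

Solar declination: sin δ = sin ε · sin λ_s = sin 23.44° × sin 150.8° = 0.19406, so δ = +11.190°.
cos H₀ = −tan(-21.6°) tan(+11.190°) = 0.0783, H₀ = 1.4924 rad.
Bracket: H₀ sin φ sin δ + cos φ cos δ sin H₀ = 1.4924×-0.36812×0.19406 + 0.92978×0.98099×0.99693 = -0.106613 + 0.909305 = 0.802692.
Q̄ = (S₀/π) × [bracket] = (1361/π) × 0.802692 = 347.7 W/m².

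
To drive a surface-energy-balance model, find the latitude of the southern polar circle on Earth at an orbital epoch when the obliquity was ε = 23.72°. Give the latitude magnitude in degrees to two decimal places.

The polar circle is the lowest latitude that experiences at least one full rotation of continuous darkness at the northern-summer solstice; it lies at |ϕ| = 90° − ε = 90° − 23.72° = 66.28°.

66.28°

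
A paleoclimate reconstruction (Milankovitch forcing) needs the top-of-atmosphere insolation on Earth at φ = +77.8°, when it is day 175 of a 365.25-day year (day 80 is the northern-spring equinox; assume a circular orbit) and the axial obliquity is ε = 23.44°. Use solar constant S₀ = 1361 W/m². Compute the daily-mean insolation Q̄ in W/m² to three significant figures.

Solar longitude: λ_s = 360° × (175 − 80)/365.25 = 93.634°.
sin δ = sin 23.44° × sin 93.634° = 0.39699, so δ = +23.390°.
cos H₀ = −tan(+77.8°) tan(+23.390°) = -2.0005 ≤ −1 ⇒ polar day, H₀ = π.
Bracket: H₀ sin φ sin δ + cos φ cos δ sin H₀ = 3.1416×0.97742×0.39699 + 0.21132×0.91782×0.00000 = 1.219022 + 0.000000 = 1.219022.
Q̄ = (S₀/π) × [bracket] = (1361/π) × 1.219022 = 528.1 W/m².

Q̄ ≈ 528 W/m²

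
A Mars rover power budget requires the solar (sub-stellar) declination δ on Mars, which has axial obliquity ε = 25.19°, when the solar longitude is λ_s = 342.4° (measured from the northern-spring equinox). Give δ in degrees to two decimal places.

δ = -7.39°

sin δ = sin ε · sin λ_s = sin 25.19° × sin 342.4° = -0.128695.
δ = arcsin(-0.128695) = -7.39°.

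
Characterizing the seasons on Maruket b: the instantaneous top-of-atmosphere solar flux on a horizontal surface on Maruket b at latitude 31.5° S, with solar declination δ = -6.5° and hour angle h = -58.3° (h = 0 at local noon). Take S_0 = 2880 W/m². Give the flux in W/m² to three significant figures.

cos θ_z = sin ϕ sin δ + cos ϕ cos δ cos h = 0.059149 + 0.445158 = 0.504307.
Flux = S_0 · cos θ_z = 2880 × 0.504307 = 1452 W/m².

1.45e+03 W/m²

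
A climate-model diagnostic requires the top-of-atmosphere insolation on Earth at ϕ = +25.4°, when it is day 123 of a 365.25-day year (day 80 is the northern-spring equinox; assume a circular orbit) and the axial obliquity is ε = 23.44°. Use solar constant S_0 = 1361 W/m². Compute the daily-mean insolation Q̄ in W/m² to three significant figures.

Solar longitude: L_s = 360° × (123 − 80)/365.25 = 42.382°.
sin δ = sin 23.44° × sin 42.382° = 0.26814, so δ = +15.553°.
cos h₀ = −tan(+25.4°) tan(+15.553°) = -0.1322, h₀ = 1.7033 rad.
Bracket: h₀ sin ϕ sin δ + cos ϕ cos δ sin h₀ = 1.7033×0.42894×0.26814 + 0.90334×0.96338×0.99123 = 0.195907 + 0.862628 = 1.058535.
Q̄ = (S_0/π) × [bracket] = (1361/π) × 1.058535 = 458.6 W/m².

Q̄ ≈ 459 W/m²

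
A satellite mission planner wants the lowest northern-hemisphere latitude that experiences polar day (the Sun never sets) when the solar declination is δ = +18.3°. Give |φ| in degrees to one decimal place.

Polar day requires cos H₀ = −tan φ tan δ ≤ −1, i.e. tan φ tan δ ≥ 1.
The boundary is |tan φ| · |tan δ| = 1, so |φ| = 90° − |δ| = 90° − 18.3° = 71.7° in the northern hemisphere.

|φ| = 71.7°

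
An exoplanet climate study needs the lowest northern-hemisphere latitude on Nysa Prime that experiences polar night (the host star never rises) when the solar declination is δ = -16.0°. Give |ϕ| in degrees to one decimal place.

|ϕ| = 74.0°

Polar night requires cos h₀ = −tan ϕ tan δ ≥ 1, i.e. tan ϕ tan δ ≤ −1.
The boundary is |tan ϕ| · |tan δ| = 1, so |ϕ| = 90° − |δ| = 90° − 16.0° = 74.0° in the northern hemisphere.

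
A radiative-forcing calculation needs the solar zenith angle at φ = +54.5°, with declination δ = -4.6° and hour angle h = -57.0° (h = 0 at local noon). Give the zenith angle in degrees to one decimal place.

cos θ_z = sin φ sin δ + cos φ cos δ cos h = -0.065291 + 0.315255 = 0.249964.
θ_z = arccos(0.249964) = 75.5°.

θ_z = 75.5°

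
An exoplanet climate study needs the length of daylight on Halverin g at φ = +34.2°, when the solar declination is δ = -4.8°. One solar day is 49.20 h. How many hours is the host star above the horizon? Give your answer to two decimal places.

cos H₀ = −tan φ · tan δ = −tan(+34.2°) × tan(-4.800°) = 0.0571, so H₀ = 1.5137 rad = 86.73°.
Daylight = 2H₀/(2π) × 49.20 h = (1.5137/π) × 49.20 = 23.71 h.

23.71 h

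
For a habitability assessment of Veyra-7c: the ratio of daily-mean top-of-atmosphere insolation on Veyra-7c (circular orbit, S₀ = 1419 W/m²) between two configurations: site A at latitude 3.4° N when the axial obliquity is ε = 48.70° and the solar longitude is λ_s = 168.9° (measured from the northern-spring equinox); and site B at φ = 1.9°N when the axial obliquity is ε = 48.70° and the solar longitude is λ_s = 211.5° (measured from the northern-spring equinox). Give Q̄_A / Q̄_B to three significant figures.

Q̄_A / Q̄_B ≈ 1.11

— Configuration A (φ=+3.4°):
Solar declination: sin δ = sin ε · sin λ_s = sin 48.70° × sin 168.9° = 0.14463, so δ = +8.316°.
cos H₀ = −tan(+3.4°) tan(+8.316°) = -0.0087, H₀ = 1.5795 rad.
Bracket: H₀ sin φ sin δ + cos φ cos δ sin H₀ = 1.5795×0.05931×0.14463 + 0.99824×0.98949×0.99996 = 0.013549 + 0.987709 = 1.001258.
Q̄ = (S₀/π) × [bracket] = (1419/π) × 1.001258 = 452.25 W/m².
— Configuration B (φ=+1.9°):
Solar declination: sin δ = sin ε · sin λ_s = sin 48.70° × sin 211.5° = -0.39253, so δ = -23.112°.
cos H₀ = −tan(+1.9°) tan(-23.112°) = 0.0142, H₀ = 1.5566 rad.
Bracket: H₀ sin φ sin δ + cos φ cos δ sin H₀ = 1.5566×0.03316×-0.39253 + 0.99945×0.91974×0.99990 = -0.020261 + 0.919142 = 0.898881.
Q̄ = (S₀/π) × [bracket] = (1419/π) × 0.898881 = 406.01 W/m².
Ratio Q̄_A / Q̄_B = 452.25 / 406.01 = 1.114.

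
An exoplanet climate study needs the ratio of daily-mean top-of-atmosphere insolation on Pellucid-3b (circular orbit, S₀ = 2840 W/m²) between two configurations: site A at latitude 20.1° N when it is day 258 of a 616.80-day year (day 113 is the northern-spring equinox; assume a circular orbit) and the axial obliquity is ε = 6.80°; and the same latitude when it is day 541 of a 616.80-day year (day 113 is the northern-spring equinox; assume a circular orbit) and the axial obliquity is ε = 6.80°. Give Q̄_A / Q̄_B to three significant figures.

— Configuration A (φ=+20.1°):
Solar longitude: λ_s = 360° × (258 − 113)/616.80 = 84.630°.
sin δ = sin 6.80° × sin 84.630° = 0.11788, so δ = +6.770°.
cos H₀ = −tan(+20.1°) tan(+6.770°) = -0.0434, H₀ = 1.6143 rad.
Bracket: H₀ sin φ sin δ + cos φ cos δ sin H₀ = 1.6143×0.34366×0.11788 + 0.93909×0.99303×0.99906 = 0.065396 + 0.931668 = 0.997064.
Q̄ = (S₀/π) × [bracket] = (2840/π) × 0.997064 = 901.35 W/m².
— Configuration B (φ=+20.1°):
Solar longitude: λ_s = 360° × (541 − 113)/616.80 = 249.805°.
sin δ = sin 6.80° × sin 249.805° = -0.11113, so δ = -6.380°.
cos H₀ = −tan(+20.1°) tan(-6.380°) = 0.0409, H₀ = 1.5299 rad.
Bracket: H₀ sin φ sin δ + cos φ cos δ sin H₀ = 1.5299×0.34366×-0.11113 + 0.93909×0.99381×0.99916 = -0.058428 + 0.932493 = 0.874065.
Q̄ = (S₀/π) × [bracket] = (2840/π) × 0.874065 = 790.15 W/m².
Ratio Q̄_A / Q̄_B = 901.35 / 790.15 = 1.141.

Q̄_A / Q̄_B ≈ 1.14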